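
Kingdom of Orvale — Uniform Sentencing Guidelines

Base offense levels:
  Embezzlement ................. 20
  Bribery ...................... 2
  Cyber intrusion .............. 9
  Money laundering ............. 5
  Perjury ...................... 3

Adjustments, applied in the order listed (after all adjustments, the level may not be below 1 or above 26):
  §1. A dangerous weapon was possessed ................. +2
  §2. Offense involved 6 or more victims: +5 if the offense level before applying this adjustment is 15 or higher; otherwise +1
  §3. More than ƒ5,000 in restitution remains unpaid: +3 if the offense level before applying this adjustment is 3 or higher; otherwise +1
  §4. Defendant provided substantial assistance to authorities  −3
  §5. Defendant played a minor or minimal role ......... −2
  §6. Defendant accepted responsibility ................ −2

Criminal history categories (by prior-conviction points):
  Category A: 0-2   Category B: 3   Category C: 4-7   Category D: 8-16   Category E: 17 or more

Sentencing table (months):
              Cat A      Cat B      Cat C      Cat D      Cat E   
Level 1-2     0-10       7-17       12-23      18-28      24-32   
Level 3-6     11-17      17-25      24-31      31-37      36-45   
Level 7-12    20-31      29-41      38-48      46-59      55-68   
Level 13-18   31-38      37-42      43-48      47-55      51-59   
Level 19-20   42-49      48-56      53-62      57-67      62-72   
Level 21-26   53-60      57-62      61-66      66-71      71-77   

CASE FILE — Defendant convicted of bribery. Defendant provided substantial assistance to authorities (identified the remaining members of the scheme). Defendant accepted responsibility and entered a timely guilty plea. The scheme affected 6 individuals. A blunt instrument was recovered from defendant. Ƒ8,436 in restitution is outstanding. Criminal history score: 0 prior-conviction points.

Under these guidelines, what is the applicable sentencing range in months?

11-17 months

Base offense level for bribery: 2.
§1 applies: 2 + 2 = 4.
§2 applies (level before this adjustment is 4 < 15, so +1): 4 + 1 = 5.
§3 applies (level before this adjustment is 5 ≥ 3, so +3): 5 + 3 = 8.
§4 applies: 8 − 3 = 5.
§6 applies: 5 − 2 = 3.
Final offense level: 3.
Criminal history: 0 prior points → Category A (0-2).
Level 3 falls in the 3-6 band.
Grid: Level 3-6 × Category A = 11-17 months.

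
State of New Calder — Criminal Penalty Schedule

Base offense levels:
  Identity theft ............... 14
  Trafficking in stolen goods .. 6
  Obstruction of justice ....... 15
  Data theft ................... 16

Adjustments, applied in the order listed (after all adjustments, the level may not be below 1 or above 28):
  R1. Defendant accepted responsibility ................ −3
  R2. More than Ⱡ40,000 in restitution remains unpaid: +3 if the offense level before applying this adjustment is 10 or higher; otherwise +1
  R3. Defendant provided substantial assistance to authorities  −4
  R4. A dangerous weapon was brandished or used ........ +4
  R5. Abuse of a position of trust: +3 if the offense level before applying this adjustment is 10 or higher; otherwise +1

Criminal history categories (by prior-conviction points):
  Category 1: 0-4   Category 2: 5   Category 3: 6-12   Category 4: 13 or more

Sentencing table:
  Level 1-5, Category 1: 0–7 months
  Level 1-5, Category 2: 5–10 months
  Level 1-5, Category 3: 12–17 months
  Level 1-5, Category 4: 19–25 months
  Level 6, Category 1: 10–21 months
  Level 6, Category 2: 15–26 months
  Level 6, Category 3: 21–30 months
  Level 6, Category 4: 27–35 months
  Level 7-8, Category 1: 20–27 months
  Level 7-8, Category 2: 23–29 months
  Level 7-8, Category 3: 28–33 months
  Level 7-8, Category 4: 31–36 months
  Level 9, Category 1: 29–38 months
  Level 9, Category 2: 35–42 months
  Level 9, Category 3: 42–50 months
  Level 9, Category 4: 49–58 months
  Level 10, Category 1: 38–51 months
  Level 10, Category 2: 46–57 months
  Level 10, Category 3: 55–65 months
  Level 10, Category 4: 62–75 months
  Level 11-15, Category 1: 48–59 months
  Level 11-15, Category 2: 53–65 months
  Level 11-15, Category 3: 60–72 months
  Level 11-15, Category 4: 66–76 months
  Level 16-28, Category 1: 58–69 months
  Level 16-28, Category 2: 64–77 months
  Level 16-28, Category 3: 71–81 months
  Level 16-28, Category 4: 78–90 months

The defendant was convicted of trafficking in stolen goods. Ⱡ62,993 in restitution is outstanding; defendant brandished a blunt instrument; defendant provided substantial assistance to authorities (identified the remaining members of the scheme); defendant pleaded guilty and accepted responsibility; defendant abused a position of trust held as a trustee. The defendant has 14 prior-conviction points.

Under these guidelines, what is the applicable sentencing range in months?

19-25 months

Base offense level for trafficking in stolen goods: 6.
R1 applies: 6 − 3 = 3.
R2 applies (level before this adjustment is 3 < 10, so +1): 3 + 1 = 4.
R3 applies: 4 − 4 = 0.
R4 applies: 0 + 4 = 4.
R5 applies (level before this adjustment is 4 < 10, so +1): 4 + 1 = 5.
Final offense level: 5.
Criminal history: 14 prior points → Category 4 (13+).
Level 5 falls in the 1-5 band.
Grid: Level 1-5 × Category 4 = 19-25 months.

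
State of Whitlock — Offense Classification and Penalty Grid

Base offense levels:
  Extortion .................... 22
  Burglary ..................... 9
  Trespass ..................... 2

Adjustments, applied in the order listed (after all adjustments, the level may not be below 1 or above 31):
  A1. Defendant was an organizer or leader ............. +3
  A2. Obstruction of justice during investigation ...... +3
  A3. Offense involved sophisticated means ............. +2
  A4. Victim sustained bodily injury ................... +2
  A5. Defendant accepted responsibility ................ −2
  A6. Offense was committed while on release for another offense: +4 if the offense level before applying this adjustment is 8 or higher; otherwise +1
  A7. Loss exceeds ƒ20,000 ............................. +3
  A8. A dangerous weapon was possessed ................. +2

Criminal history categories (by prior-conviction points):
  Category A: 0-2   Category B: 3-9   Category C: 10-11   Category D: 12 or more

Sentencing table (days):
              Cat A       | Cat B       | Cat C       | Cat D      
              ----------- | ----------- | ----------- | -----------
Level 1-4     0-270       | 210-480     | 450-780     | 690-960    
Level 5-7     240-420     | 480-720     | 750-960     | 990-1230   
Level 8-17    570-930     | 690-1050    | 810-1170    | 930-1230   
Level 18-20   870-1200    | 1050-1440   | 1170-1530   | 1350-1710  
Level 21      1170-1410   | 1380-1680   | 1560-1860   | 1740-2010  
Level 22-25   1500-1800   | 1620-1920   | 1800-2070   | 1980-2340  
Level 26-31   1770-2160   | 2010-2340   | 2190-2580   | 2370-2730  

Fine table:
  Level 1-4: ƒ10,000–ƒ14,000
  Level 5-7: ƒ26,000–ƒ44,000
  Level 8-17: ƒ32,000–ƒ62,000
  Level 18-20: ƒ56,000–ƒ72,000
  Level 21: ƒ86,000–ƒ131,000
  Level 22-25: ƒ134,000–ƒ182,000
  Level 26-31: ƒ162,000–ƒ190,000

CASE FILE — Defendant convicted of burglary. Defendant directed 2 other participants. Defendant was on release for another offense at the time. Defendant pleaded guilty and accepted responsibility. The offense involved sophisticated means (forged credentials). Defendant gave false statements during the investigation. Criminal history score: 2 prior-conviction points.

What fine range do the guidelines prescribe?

ƒ56,000–ƒ72,000

Base offense level for burglary: 9.
A1 applies: 9 + 3 = 12.
A2 applies: 12 + 3 = 15.
A3 applies: 15 + 2 = 17.
A4 does not apply.
A5 applies: 17 − 2 = 15.
A6 applies (level before this adjustment is 15 ≥ 8, so +4): 15 + 4 = 19.
Final offense level: 19.
Level 19 falls in the 18-20 band.
Fine table: Level 18-20 → ƒ56,000–ƒ72,000.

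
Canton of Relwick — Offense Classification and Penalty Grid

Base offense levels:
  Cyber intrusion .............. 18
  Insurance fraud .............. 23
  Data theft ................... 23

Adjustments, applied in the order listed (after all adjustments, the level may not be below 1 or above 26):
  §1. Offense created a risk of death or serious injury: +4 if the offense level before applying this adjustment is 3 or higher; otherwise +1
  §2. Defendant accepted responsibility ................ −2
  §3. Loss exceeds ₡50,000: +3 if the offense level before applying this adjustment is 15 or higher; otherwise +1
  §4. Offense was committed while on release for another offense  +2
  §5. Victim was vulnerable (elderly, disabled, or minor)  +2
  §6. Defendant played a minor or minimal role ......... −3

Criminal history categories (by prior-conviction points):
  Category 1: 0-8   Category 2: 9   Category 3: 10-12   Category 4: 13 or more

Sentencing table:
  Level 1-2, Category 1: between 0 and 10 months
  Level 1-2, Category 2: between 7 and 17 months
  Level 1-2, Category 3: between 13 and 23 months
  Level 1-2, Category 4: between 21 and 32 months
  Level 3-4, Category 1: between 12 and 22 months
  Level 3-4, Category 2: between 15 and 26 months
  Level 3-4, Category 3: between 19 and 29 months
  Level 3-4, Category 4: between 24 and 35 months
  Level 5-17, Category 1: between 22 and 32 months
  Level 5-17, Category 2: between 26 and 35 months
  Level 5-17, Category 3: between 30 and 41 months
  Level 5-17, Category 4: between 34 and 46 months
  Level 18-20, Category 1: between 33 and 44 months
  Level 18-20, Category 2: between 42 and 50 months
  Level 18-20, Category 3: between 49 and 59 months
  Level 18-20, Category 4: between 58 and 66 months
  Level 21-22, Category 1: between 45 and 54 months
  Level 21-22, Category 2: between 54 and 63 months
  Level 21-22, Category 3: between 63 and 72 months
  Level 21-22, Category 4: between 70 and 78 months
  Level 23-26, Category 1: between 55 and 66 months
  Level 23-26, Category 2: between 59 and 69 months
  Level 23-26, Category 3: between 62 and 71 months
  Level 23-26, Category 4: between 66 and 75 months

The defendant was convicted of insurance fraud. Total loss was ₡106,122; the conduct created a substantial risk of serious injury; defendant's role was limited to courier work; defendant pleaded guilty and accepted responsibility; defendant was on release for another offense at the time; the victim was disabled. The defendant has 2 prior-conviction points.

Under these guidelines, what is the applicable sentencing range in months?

Base offense level for insurance fraud: 23.
§1 applies (level before this adjustment is 23 ≥ 3, so +4): 23 + 4 = 27.
§2 applies: 27 − 2 = 25.
§3 applies (level before this adjustment is 25 ≥ 15, so +3): 25 + 3 = 28.
§4 applies: 28 + 2 = 30.
§5 applies: 30 + 2 = 32.
§6 applies: 32 − 3 = 29.
Level 29 exceeds the maximum of 26; capped at 26.
Final offense level: 26.
Criminal history: 2 prior points → Category 1 (0-8).
Level 26 falls in the 23-26 band.
Grid: Level 23-26 × Category 1 = 55-66 months.

55-66 months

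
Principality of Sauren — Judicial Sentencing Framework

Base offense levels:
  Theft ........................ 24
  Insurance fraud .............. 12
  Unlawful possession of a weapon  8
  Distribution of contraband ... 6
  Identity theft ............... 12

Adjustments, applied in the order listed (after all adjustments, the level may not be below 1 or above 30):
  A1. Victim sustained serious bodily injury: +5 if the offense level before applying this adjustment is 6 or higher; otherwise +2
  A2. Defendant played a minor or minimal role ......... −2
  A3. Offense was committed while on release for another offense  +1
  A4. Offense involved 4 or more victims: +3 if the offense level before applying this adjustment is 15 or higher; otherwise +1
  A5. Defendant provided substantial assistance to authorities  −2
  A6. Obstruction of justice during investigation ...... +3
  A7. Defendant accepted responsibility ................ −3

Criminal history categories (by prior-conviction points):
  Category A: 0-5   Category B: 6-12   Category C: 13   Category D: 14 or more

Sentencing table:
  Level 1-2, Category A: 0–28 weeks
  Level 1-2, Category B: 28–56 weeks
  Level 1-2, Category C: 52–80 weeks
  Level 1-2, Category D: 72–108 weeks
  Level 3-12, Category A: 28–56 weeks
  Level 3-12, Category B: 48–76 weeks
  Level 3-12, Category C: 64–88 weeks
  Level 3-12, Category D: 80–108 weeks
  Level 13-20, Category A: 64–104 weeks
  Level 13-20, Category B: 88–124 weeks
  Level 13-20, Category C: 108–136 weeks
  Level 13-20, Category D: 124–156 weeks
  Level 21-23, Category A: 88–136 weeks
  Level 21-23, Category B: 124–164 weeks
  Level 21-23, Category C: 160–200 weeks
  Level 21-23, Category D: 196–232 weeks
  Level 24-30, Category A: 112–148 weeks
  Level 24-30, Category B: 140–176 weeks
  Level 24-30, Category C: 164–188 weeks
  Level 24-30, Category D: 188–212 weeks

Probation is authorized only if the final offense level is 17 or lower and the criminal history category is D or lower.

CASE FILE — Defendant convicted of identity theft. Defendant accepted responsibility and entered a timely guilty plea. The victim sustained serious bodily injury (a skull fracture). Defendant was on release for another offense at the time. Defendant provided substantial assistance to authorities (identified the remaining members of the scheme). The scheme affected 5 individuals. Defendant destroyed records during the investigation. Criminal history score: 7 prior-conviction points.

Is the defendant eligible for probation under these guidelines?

Base offense level for identity theft: 12.
A1 applies (level before this adjustment is 12 ≥ 6, so +5): 12 + 5 = 17.
A2 does not apply.
A3 applies: 17 + 1 = 18.
A4 applies (level before this adjustment is 18 ≥ 15, so +3): 18 + 3 = 21.
A5 applies: 21 − 2 = 19.
A6 applies: 19 + 3 = 22.
A7 applies: 22 − 3 = 19.
Final offense level: 19.
Criminal history: 7 prior points → Category B (6-12).
Level 19 falls in the 13-20 band.
Grid: Level 13-20 × Category B = 88-124 weeks.
Probation check: level 19 > 17 and category B ≤ D → not eligible.

No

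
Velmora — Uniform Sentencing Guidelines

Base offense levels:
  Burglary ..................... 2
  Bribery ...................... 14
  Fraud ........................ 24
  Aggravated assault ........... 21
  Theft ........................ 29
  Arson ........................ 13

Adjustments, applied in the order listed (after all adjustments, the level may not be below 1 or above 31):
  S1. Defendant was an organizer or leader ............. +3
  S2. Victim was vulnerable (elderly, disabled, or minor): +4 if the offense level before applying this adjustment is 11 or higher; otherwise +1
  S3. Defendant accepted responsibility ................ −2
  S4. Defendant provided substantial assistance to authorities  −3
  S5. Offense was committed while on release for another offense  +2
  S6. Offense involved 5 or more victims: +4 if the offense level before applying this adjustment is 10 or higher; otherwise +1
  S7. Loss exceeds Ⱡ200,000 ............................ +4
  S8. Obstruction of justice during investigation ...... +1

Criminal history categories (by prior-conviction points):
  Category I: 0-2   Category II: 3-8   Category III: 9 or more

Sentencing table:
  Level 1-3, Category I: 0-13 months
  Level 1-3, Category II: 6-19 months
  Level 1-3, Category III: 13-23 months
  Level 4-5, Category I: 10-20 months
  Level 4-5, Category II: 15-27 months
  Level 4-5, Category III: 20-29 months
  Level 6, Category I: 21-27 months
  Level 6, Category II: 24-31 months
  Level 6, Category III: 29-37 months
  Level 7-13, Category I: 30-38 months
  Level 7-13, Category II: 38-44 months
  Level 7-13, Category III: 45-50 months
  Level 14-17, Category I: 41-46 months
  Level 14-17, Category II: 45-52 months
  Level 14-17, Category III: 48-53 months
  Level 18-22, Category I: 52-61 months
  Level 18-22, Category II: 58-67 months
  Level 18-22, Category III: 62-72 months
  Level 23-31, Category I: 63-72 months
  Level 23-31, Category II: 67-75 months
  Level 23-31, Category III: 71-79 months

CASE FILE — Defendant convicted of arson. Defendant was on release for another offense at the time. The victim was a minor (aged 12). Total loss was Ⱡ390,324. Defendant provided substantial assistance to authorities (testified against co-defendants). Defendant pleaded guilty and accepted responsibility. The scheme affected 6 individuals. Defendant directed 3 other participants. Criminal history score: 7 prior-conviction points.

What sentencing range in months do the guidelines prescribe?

Base offense level for arson: 13.
S1 applies: 13 + 3 = 16.
S2 applies (level before this adjustment is 16 ≥ 11, so +4): 16 + 4 = 20.
S3 applies: 20 − 2 = 18.
S4 applies: 18 − 3 = 15.
S5 applies: 15 + 2 = 17.
S6 applies (level before this adjustment is 17 ≥ 10, so +4): 17 + 4 = 21.
S7 applies: 21 + 4 = 25.
S8 does not apply.
Final offense level: 25.
Criminal history: 7 prior points → Category II (3-8).
Level 25 falls in the 23-31 band.
Grid: Level 23-31 × Category II = 67-75 months.

67-75 months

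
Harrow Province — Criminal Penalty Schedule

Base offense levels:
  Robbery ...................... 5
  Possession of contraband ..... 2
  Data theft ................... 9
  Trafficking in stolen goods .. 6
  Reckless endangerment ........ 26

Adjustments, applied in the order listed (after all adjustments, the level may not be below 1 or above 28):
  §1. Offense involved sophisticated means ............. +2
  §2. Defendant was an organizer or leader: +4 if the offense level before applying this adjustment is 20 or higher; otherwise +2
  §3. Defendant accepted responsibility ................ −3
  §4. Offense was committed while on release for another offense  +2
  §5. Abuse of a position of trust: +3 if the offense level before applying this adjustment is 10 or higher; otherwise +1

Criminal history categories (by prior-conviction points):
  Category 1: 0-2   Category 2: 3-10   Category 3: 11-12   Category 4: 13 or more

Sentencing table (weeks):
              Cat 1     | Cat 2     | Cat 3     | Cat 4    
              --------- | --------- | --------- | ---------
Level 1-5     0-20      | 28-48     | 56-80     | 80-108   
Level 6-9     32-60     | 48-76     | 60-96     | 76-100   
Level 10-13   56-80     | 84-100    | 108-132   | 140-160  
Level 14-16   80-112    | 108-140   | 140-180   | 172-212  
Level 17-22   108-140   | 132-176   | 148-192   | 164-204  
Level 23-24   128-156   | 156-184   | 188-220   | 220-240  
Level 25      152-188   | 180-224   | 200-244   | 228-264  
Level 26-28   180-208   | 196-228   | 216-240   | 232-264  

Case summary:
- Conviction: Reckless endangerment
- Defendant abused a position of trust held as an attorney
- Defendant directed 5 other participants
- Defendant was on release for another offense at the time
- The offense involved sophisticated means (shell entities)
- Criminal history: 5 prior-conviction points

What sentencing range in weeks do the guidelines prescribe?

196-228 weeks

Base offense level for reckless endangerment: 26.
§1 applies: 26 + 2 = 28.
§2 applies (level before this adjustment is 28 ≥ 20, so +4): 28 + 4 = 32.
§4 applies: 32 + 2 = 34.
§5 applies (level before this adjustment is 34 ≥ 10, so +3): 34 + 3 = 37.
Level 37 exceeds the maximum of 28; capped at 28.
Final offense level: 28.
Criminal history: 5 prior points → Category 2 (3-10).
Level 28 falls in the 26-28 band.
Grid: Level 26-28 × Category 2 = 196-228 weeks.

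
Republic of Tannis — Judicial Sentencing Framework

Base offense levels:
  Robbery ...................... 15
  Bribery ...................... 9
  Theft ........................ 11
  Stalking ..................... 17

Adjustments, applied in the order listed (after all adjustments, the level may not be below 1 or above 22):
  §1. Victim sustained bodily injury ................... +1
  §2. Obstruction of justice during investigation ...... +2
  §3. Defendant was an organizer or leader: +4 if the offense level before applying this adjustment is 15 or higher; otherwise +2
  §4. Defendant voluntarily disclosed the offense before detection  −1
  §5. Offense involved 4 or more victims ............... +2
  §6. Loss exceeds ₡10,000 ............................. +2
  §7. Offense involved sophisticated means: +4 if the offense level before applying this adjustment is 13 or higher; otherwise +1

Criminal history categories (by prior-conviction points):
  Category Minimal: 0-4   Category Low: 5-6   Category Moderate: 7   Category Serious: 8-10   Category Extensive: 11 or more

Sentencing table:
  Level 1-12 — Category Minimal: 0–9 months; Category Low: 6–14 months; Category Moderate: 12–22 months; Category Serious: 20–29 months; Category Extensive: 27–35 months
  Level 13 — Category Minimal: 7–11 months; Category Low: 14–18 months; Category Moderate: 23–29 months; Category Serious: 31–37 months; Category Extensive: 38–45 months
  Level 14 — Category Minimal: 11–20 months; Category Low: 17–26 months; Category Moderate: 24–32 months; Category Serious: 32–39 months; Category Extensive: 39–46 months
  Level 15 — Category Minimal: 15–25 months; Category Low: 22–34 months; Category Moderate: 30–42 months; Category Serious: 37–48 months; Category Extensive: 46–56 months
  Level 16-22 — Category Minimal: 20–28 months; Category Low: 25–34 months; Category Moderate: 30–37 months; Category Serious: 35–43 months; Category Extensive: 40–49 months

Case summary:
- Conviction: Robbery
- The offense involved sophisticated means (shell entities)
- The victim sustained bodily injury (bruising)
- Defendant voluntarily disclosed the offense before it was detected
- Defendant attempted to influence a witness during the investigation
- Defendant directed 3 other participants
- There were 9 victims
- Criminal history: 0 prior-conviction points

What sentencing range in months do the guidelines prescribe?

Base offense level for robbery: 15.
§1 applies: 15 + 1 = 16.
§2 applies: 16 + 2 = 18.
§3 applies (level before this adjustment is 18 ≥ 15, so +4): 18 + 4 = 22.
§4 applies: 22 − 1 = 21.
§5 applies: 21 + 2 = 23.
§6 does not apply.
§7 applies (level before this adjustment is 23 ≥ 13, so +4): 23 + 4 = 27.
Level 27 exceeds the maximum of 22; capped at 22.
Final offense level: 22.
Criminal history: 0 prior points → Category Minimal (0-4).
Level 22 falls in the 16-22 band.
Grid: Level 16-22 × Category Minimal = 20-28 months.

20-28 months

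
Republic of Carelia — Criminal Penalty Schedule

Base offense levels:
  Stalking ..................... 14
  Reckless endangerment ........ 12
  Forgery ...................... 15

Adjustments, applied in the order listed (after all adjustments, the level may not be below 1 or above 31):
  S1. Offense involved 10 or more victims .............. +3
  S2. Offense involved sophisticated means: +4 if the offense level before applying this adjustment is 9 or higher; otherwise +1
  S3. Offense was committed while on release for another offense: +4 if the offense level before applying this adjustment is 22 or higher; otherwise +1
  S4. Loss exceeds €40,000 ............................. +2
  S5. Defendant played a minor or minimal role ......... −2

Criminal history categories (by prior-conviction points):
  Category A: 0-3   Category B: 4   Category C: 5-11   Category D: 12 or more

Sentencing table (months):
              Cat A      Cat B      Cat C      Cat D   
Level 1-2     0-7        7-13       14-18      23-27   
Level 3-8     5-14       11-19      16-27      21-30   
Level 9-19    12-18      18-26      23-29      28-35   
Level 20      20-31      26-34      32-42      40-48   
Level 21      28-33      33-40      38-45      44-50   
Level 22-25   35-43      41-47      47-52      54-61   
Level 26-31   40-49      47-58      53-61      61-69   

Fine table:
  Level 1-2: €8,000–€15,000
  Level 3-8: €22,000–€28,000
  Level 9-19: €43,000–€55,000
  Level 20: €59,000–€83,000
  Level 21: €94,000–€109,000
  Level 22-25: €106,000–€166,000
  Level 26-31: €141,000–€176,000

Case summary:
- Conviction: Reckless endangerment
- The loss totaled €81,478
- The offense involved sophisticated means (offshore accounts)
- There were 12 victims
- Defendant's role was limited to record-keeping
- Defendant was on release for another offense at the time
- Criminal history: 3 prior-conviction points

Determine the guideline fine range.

Base offense level for reckless endangerment: 12.
S1 applies: 12 + 3 = 15.
S2 applies (level before this adjustment is 15 ≥ 9, so +4): 15 + 4 = 19.
S3 applies (level before this adjustment is 19 < 22, so +1): 19 + 1 = 20.
S4 applies: 20 + 2 = 22.
S5 applies: 22 − 2 = 20.
Final offense level: 20.
Level 20 falls in the 20 band.
Fine table: Level 20 → €59,000–€83,000.

€59,000–€83,000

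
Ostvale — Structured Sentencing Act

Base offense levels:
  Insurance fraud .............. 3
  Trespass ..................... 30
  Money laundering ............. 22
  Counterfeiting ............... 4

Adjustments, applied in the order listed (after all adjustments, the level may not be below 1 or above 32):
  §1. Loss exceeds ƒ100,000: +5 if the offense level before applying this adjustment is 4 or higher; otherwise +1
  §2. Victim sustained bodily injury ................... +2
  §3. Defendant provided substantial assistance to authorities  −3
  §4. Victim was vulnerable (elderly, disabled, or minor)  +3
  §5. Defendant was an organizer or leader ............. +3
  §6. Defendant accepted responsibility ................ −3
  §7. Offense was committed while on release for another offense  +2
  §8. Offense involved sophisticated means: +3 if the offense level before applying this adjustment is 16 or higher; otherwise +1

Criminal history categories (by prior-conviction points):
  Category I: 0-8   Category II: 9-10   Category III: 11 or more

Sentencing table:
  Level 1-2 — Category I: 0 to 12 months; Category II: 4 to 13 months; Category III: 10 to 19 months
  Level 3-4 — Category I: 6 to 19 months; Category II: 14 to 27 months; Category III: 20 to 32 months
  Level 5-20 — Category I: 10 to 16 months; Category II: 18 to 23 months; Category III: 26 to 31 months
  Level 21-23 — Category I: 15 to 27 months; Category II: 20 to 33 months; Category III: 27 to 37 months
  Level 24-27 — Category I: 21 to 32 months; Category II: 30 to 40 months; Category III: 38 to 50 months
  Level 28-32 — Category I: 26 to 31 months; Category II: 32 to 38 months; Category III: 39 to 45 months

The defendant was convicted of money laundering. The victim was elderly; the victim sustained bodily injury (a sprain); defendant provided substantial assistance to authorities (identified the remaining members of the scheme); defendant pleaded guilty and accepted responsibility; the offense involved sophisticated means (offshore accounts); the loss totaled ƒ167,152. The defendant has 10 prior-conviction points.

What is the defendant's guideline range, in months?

Base offense level for money laundering: 22.
§1 applies (level before this adjustment is 22 ≥ 4, so +5): 22 + 5 = 27.
§2 applies: 27 + 2 = 29.
§3 applies: 29 − 3 = 26.
§4 applies: 26 + 3 = 29.
§6 applies: 29 − 3 = 26.
§7 does not apply.
§8 applies (level before this adjustment is 26 ≥ 16, so +3): 26 + 3 = 29.
Final offense level: 29.
Criminal history: 10 prior points → Category II (9-10).
Level 29 falls in the 28-32 band.
Grid: Level 28-32 × Category II = 32-38 months.

32-38 months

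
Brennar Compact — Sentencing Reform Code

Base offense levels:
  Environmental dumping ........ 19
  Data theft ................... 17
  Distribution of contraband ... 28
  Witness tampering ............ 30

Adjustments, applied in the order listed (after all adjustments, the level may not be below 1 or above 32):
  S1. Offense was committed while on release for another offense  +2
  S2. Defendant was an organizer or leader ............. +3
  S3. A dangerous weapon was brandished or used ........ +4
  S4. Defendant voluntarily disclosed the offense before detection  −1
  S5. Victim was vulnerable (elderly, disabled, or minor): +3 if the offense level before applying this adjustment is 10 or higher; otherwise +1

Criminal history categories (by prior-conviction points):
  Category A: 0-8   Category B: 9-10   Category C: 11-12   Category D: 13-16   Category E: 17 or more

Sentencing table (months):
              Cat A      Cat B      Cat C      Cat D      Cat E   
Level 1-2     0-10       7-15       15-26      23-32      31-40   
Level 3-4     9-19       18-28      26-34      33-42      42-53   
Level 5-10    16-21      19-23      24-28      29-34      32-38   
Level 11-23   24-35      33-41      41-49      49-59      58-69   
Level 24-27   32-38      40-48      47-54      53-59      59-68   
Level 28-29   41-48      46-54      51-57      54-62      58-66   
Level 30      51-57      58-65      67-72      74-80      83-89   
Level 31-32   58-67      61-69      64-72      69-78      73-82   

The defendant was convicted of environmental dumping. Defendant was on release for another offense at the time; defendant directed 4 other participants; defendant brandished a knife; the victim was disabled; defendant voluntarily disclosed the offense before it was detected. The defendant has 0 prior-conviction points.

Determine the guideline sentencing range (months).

Base offense level for environmental dumping: 19.
S1 applies: 19 + 2 = 21.
S2 applies: 21 + 3 = 24.
S3 applies: 24 + 4 = 28.
S4 applies: 28 − 1 = 27.
S5 applies (level before this adjustment is 27 ≥ 10, so +3): 27 + 3 = 30.
Final offense level: 30.
Criminal history: 0 prior points → Category A (0-8).
Level 30 falls in the 30 band.
Grid: Level 30 × Category A = 51-57 months.

51-57 months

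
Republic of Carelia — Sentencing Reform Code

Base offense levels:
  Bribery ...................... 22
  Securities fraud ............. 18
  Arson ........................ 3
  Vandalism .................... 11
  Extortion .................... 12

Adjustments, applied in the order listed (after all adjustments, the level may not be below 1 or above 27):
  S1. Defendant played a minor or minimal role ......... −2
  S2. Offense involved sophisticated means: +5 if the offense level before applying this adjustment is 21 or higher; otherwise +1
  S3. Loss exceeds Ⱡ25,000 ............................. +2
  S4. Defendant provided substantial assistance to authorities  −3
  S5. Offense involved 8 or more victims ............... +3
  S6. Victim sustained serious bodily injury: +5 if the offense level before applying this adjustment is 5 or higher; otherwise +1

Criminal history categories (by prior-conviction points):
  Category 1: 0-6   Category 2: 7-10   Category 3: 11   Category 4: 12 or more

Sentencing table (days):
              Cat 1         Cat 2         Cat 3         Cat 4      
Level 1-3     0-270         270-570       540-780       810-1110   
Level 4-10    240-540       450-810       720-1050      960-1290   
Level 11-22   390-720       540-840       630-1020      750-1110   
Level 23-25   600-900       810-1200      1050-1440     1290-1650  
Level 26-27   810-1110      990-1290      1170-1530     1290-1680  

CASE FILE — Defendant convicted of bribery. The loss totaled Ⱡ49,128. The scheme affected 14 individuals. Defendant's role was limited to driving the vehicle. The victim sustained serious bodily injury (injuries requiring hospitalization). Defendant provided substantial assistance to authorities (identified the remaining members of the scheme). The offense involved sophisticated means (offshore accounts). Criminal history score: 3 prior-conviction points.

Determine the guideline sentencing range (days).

Base offense level for bribery: 22.
S1 applies: 22 − 2 = 20.
S2 applies (level before this adjustment is 20 < 21, so +1): 20 + 1 = 21.
S3 applies: 21 + 2 = 23.
S4 applies: 23 − 3 = 20.
S5 applies: 20 + 3 = 23.
S6 applies (level before this adjustment is 23 ≥ 5, so +5): 23 + 5 = 28.
Level 28 exceeds the maximum of 27; capped at 27.
Final offense level: 27.
Criminal history: 3 prior points → Category 1 (0-6).
Level 27 falls in the 26-27 band.
Grid: Level 26-27 × Category 1 = 810-1110 days.

810-1110 days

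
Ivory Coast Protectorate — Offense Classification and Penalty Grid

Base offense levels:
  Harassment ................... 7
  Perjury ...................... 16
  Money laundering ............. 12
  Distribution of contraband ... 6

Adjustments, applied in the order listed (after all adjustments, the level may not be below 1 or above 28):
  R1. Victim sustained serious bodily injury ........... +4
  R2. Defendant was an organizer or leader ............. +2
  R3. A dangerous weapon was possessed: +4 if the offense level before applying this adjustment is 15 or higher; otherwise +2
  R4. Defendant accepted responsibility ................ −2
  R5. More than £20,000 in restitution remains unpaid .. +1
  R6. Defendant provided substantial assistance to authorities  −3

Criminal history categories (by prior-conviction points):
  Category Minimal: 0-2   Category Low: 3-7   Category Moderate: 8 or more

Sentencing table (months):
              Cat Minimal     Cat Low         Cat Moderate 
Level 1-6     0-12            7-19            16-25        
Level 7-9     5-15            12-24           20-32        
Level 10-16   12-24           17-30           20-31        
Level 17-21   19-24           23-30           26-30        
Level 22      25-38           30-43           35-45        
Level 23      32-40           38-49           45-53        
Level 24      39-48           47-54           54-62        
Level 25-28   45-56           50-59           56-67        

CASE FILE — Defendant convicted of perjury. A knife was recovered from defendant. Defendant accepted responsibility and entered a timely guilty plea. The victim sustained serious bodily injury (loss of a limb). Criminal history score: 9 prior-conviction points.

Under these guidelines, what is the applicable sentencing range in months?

35-45 months

Base offense level for perjury: 16.
R1 applies: 16 + 4 = 20.
R2 does not apply.
R3 applies (level before this adjustment is 20 ≥ 15, so +4): 20 + 4 = 24.
R4 applies: 24 − 2 = 22.
R5 does not apply.
Final offense level: 22.
Criminal history: 9 prior points → Category Moderate (8+).
Level 22 falls in the 22 band.
Grid: Level 22 × Category Moderate = 35-45 months.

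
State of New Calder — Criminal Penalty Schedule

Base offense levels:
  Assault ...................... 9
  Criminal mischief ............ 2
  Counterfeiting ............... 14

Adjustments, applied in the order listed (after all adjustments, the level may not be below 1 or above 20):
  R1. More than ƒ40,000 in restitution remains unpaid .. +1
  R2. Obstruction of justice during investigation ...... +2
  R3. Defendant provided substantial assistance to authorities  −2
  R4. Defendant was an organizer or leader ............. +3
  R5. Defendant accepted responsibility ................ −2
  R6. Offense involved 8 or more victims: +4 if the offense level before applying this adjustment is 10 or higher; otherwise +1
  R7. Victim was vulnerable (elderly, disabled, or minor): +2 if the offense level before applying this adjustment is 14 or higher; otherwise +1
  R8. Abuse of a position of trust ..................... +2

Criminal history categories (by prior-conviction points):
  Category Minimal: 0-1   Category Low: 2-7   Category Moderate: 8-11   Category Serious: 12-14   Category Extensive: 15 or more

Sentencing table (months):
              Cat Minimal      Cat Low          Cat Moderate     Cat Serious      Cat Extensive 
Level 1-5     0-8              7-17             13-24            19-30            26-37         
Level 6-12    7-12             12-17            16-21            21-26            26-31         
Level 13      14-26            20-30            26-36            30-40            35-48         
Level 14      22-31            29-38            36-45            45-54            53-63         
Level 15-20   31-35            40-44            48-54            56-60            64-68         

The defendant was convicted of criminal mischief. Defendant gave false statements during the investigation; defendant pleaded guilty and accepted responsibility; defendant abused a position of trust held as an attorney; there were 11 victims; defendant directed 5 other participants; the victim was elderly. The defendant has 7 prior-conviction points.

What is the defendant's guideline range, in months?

Base offense level for criminal mischief: 2.
R1 does not apply.
R2 applies: 2 + 2 = 4.
R4 applies: 4 + 3 = 7.
R5 applies: 7 − 2 = 5.
R6 applies (level before this adjustment is 5 < 10, so +1): 5 + 1 = 6.
R7 applies (level before this adjustment is 6 < 14, so +1): 6 + 1 = 7.
R8 applies: 7 + 2 = 9.
Final offense level: 9.
Criminal history: 7 prior points → Category Low (2-7).
Level 9 falls in the 6-12 band.
Grid: Level 6-12 × Category Low = 12-17 months.

12-17 months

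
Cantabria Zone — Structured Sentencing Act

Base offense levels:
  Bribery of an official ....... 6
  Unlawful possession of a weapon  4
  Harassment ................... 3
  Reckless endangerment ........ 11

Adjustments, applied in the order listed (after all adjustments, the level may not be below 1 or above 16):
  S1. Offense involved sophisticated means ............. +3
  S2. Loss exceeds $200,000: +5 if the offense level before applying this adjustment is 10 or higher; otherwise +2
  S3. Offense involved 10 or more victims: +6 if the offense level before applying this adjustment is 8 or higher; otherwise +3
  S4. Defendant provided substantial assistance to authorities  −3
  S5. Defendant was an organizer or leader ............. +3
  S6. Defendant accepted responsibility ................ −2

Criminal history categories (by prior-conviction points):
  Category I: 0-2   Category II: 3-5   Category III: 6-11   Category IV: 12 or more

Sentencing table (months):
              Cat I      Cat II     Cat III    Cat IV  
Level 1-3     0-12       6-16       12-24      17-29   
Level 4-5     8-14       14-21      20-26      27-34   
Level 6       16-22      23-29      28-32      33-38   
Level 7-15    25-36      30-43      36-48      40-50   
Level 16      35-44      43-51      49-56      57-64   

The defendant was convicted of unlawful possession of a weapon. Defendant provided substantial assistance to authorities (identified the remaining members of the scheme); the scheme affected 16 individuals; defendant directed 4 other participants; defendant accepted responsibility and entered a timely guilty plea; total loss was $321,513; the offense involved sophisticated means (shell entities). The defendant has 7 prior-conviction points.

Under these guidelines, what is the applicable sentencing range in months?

36-48 months

Base offense level for unlawful possession of a weapon: 4.
S1 applies: 4 + 3 = 7.
S2 applies (level before this adjustment is 7 < 10, so +2): 7 + 2 = 9.
S3 applies (level before this adjustment is 9 ≥ 8, so +6): 9 + 6 = 15.
S4 applies: 15 − 3 = 12.
S5 applies: 12 + 3 = 15.
S6 applies: 15 − 2 = 13.
Final offense level: 13.
Criminal history: 7 prior points → Category III (6-11).
Level 13 falls in the 7-15 band.
Grid: Level 7-15 × Category III = 36-48 months.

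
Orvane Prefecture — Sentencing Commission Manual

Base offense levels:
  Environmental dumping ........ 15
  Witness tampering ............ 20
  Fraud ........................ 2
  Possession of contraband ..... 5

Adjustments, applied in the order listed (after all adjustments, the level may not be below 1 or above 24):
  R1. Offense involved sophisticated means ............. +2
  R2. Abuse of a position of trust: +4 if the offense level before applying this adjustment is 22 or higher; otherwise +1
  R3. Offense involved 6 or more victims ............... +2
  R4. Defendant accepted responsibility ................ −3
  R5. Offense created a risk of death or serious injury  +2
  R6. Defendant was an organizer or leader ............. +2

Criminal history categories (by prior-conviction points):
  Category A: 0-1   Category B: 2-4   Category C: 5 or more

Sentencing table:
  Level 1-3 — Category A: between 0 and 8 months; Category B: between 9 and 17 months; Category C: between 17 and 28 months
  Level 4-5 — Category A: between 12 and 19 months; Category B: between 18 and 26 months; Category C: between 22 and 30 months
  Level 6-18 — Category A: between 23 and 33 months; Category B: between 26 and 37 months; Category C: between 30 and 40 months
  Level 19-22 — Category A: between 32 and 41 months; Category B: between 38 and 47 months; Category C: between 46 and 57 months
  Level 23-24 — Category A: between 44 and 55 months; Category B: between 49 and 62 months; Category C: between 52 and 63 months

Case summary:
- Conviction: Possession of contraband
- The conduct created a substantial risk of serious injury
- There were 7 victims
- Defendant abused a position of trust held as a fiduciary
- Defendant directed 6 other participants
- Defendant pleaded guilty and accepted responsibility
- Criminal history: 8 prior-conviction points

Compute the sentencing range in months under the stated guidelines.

Base offense level for possession of contraband: 5.
R1 does not apply.
R2 applies (level before this adjustment is 5 < 22, so +1): 5 + 1 = 6.
R3 applies: 6 + 2 = 8.
R4 applies: 8 − 3 = 5.
R5 applies: 5 + 2 = 7.
R6 applies: 7 + 2 = 9.
Final offense level: 9.
Criminal history: 8 prior points → Category C (5+).
Level 9 falls in the 6-18 band.
Grid: Level 6-18 × Category C = 30-40 months.

30-40 months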